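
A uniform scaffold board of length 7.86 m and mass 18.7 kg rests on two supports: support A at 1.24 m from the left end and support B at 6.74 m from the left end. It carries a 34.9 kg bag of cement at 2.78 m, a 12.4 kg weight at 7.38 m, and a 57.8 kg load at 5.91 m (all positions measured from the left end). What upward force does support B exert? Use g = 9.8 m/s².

Take moments about support A.
Beam weight: 18.7 × 9.8 = 183.3 N down at 3.93 m → arm 2.69 m, τ = 183.3 × 2.69 = 493.1 N·m clockwise.
Bag of cement: 34.9 × 9.8 = 342 N down at 2.78 m → arm 1.54 m, τ = 342 × 1.54 = 526.7 N·m clockwise.
Weight: 12.4 × 9.8 = 121.5 N down at 7.38 m → arm 6.14 m, τ = 121.5 × 6.14 = 746 N·m clockwise.
Load: 57.8 × 9.8 = 566.4 N down at 5.91 m → arm 4.67 m, τ = 566.4 × 4.67 = 2645 N·m clockwise.
Net load moment about support A = 4411 N·m clockwise.
Reaction R at support B is upward at 6.74 m, arm 5.5 m → moment R × 5.5 counterclockwise.
Balancing moments: R × 5.5 = 4411, giving R = 802 N.

R_B ≈ 802 N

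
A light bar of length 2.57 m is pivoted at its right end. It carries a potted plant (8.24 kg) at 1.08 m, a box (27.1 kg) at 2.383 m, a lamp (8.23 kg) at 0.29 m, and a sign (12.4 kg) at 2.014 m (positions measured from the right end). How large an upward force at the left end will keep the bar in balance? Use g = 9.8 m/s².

About the right end:
Potted plant: 8.24 × 9.8 = 80.75 N down at 1.08 m → arm 1.08 m, τ = 80.75 × 1.08 = 87.21 N·m counterclockwise.
Box: 27.1 × 9.8 = 265.6 N down at 2.383 m → arm 2.383 m, τ = 265.6 × 2.383 = 632.9 N·m counterclockwise.
Lamp: 8.23 × 9.8 = 80.65 N down at 0.29 m → arm 0.29 m, τ = 80.65 × 0.29 = 23.39 N·m counterclockwise.
Sign: 12.4 × 9.8 = 121.5 N down at 2.014 m → arm 2.014 m, τ = 121.5 × 2.014 = 244.7 N·m counterclockwise.
Net moment of the loads = 988.2 N·m counterclockwise.
The upward force F acts at the left end, arm 2.57 m, giving F × 2.57 clockwise.
Setting net torque to zero: F × 2.57 = 988.2 → F = 988.2 / 2.57 = 385 N.

F ≈ 385 N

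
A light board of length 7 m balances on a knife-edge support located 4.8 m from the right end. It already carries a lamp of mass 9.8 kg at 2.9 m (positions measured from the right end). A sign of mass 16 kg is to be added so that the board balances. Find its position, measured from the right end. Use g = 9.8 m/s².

Sum moments about the knife-edge support (at 4.8 m from the right end) (the support reaction has zero arm there).
Lamp: 9.8 × 9.8 = 96.04 N down at 2.9 m → arm 1.9 m, τ = 96.04 × 1.9 = 182.5 N·m clockwise.
Net moment of existing loads = 182.5 N·m clockwise.
The sign weighs 16 × 9.8 = 156.8 N and must supply an equal counterclockwise moment, so its lever arm about the knife-edge support is 182.5 / 156.8 = 1.16 m.
That puts it at 4.8 + 1.16 = 5.96 m from the right end.

x ≈ 5.96 m from the right end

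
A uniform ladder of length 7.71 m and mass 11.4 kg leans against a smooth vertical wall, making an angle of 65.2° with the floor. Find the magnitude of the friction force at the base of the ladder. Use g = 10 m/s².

f ≈ 26.3 N

Sum moments about the foot of the ladder (the floor normal and friction both act there and drop out).
Ladder weight 11.4×10 = 114 N acts at 3.855 m along the ladder; its horizontal arm is 3.855·cos65.2° = 1.617 m → τ = 184.3 N·m clockwise.
Wall normal N acts horizontally at the top; its moment arm is the height L sinθ = 7.71·sin65.2° = 6.999 m, counterclockwise.
Setting net torque to zero: N × 6.999 = 184.3 → N = 26.3 N.
ΣFx = 0: friction at the foot balances the wall's push, so f = N_wall = 26.3 N.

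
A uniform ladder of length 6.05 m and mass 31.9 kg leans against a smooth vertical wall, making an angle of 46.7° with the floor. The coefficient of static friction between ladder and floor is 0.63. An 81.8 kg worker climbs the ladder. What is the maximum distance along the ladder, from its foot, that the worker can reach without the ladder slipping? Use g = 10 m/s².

Taking torques about the foot of the ladder:
Ladder weight 31.9×10 = 319 N acts at 3.025 m along the ladder; its horizontal arm is 3.025·cos46.7° = 2.075 m → τ = 661.9 N·m clockwise.
Worker weight 81.8×10 = 818 N at distance d → arm d·cos46.7° → τ = 818·d·0.6858 clockwise.
Wall normal N at the top has arm L sinθ = 4.403 m counterclockwise, so Στ = 0 gives N·4.403 = 661.9 + 561·d.
ΣFy = 0 ⇒ N_floor = 1137 N, so the maximum friction is μ_s·N_floor = 0.63×1137 = 716.3 N. ΣFx = 0 ⇒ N_wall = f, so at the slipping point N = 716.3 N.
Substituting: 716.3×4.403 = 661.9 + 561·d ⇒ d = (3154 − 661.9) / 561 = 4.44 m.

d ≈ 4.44 m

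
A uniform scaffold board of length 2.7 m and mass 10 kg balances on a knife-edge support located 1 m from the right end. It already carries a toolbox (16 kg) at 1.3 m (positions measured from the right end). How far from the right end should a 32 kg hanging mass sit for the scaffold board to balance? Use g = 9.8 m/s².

x ≈ 0.741 m from the right end

Sum moments about the knife-edge support (at 1 m from the right end) (the support reaction has zero arm there).
Beam weight: 10 × 9.8 = 98 N down at 1.35 m → arm 0.35 m, τ = 98 × 0.35 = 34.3 N·m counterclockwise.
Toolbox: 16 × 9.8 = 156.8 N down at 1.3 m → arm 0.3 m, τ = 156.8 × 0.3 = 47.04 N·m counterclockwise.
Net moment of existing loads = 81.34 N·m counterclockwise.
The hanging mass weighs 32 × 9.8 = 313.6 N and must supply an equal clockwise moment, so its lever arm about the knife-edge support is 81.34 / 313.6 = 0.259 m.
That puts it at 1 − 0.259 = 0.741 m from the right end.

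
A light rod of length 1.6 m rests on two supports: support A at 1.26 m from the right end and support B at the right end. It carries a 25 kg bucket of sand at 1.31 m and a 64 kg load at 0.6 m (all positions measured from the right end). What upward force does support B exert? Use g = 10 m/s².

R_B ≈ 325 N

About support A:
Bucket of sand: 25 × 10 = 250 N down at 1.31 m → arm 0.05 m, τ = 250 × 0.05 = 12.5 N·m counterclockwise.
Load: 64 × 10 = 640 N down at 0.6 m → arm 0.66 m, τ = 640 × 0.66 = 422.4 N·m clockwise.
Net load moment about support A = 409.9 N·m clockwise.
Reaction R at support B is upward at 0 m, arm 1.26 m → moment R × 1.26 counterclockwise.
For rotational equilibrium, R × 1.26 = 409.9, so R = 325 N.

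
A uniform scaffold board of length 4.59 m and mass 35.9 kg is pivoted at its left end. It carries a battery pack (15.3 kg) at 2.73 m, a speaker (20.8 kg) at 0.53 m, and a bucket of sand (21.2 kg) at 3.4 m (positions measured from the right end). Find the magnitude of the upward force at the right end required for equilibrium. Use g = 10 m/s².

F ≈ 480 N

About the left end:
Beam weight: 35.9 × 10 = 359 N down at 2.295 m → arm 2.295 m, τ = 359 × 2.295 = 823.9 N·m clockwise.
Battery pack: 15.3 × 10 = 153 N down at 2.73 m → arm 1.86 m, τ = 153 × 1.86 = 284.6 N·m clockwise.
Speaker: 20.8 × 10 = 208 N down at 0.53 m → arm 4.06 m, τ = 208 × 4.06 = 844.5 N·m clockwise.
Bucket of sand: 21.2 × 10 = 212 N down at 3.4 m → arm 1.19 m, τ = 212 × 1.19 = 252.3 N·m clockwise.
Net moment of the loads = 2205 N·m clockwise.
The upward force F acts at the right end, arm 4.59 m, giving F × 4.59 counterclockwise.
Στ = 0 ⇒ F × 4.59 = 2205 ⇒ F = 2205 / 4.59 = 480 N.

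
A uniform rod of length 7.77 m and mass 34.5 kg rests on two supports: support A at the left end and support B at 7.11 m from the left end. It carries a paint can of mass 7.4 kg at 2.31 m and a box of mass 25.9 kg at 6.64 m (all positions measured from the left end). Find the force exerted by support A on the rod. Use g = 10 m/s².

R_A ≈ 224 N

About support B:
Beam weight: 34.5 × 10 = 345 N down at 3.885 m → arm 3.225 m, τ = 345 × 3.225 = 1113 N·m counterclockwise.
Paint can: 7.4 × 10 = 74 N down at 2.31 m → arm 4.8 m, τ = 74 × 4.8 = 355.2 N·m counterclockwise.
Box: 25.9 × 10 = 259 N down at 6.64 m → arm 0.47 m, τ = 259 × 0.47 = 121.7 N·m counterclockwise.
Net load moment about support B = 1590 N·m counterclockwise.
Reaction R at support A is upward at 0 m, arm 7.11 m → moment R × 7.11 clockwise.
Balancing moments: R × 7.11 = 1590, giving R = 224 N.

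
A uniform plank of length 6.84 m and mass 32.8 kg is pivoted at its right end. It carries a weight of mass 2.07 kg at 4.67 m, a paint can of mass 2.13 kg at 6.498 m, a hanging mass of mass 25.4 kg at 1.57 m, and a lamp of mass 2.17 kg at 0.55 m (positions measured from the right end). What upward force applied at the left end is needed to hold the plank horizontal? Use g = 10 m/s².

Choose the right end as the axis so the unknown pivot reaction has zero arm there.
Beam weight: 32.8 × 10 = 328 N down at 3.42 m → arm 3.42 m, τ = 328 × 3.42 = 1122 N·m counterclockwise.
Weight: 2.07 × 10 = 20.7 N down at 4.67 m → arm 4.67 m, τ = 20.7 × 4.67 = 96.67 N·m counterclockwise.
Paint can: 2.13 × 10 = 21.3 N down at 6.498 m → arm 6.498 m, τ = 21.3 × 6.498 = 138.4 N·m counterclockwise.
Hanging mass: 25.4 × 10 = 254 N down at 1.57 m → arm 1.57 m, τ = 254 × 1.57 = 398.8 N·m counterclockwise.
Lamp: 2.17 × 10 = 21.7 N down at 0.55 m → arm 0.55 m, τ = 21.7 × 0.55 = 11.94 N·m counterclockwise.
Net moment of the loads = 1768 N·m counterclockwise.
The upward force F acts at the left end, arm 6.84 m, giving F × 6.84 clockwise.
Setting net torque to zero: F × 6.84 = 1768 → F = 1768 / 6.84 = 258 N.

F ≈ 258 N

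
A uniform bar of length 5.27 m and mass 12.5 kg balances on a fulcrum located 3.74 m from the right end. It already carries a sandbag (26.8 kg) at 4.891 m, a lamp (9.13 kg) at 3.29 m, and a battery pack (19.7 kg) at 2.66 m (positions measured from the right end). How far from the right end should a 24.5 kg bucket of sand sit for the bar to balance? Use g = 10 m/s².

Choose the fulcrum (at 3.74 m from the right end) as the axis so the support reaction has zero arm there.
Beam weight: 12.5 × 10 = 125 N down at 2.635 m → arm 1.105 m, τ = 125 × 1.105 = 138.1 N·m clockwise.
Sandbag: 26.8 × 10 = 268 N down at 4.891 m → arm 1.151 m, τ = 268 × 1.151 = 308.5 N·m counterclockwise.
Lamp: 9.13 × 10 = 91.3 N down at 3.29 m → arm 0.45 m, τ = 91.3 × 0.45 = 41.09 N·m clockwise.
Battery pack: 19.7 × 10 = 197 N down at 2.66 m → arm 1.08 m, τ = 197 × 1.08 = 212.8 N·m clockwise.
Net moment of existing loads = 83.49 N·m clockwise.
The bucket of sand weighs 24.5 × 10 = 245 N and must supply an equal counterclockwise moment, so its lever arm about the fulcrum is 83.49 / 245 = 0.341 m.
That puts it at 3.74 + 0.341 = 4.08 m from the right end.

x ≈ 4.08 m from the right end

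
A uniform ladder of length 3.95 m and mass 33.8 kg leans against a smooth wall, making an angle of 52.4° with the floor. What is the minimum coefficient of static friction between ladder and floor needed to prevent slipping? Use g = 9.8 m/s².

Sum moments about the foot of the ladder (the floor normal and friction both act there and drop out).
Ladder weight 33.8×9.8 = 331.2 N acts at 1.975 m along the ladder; its horizontal arm is 1.975·cos52.4° = 1.205 m → τ = 399.1 N·m clockwise.
Wall normal N acts horizontally at the top; its moment arm is the height L sinθ = 3.95·sin52.4° = 3.13 m, counterclockwise.
For rotational equilibrium, N × 3.13 = 399.1, so N = 127.5 N.
ΣFx = 0 ⇒ f = N_wall = 127.5 N. ΣFy = 0 ⇒ N_floor = 331.2 N.
μ_min = f / N_floor = 127.5 / 331.2 = 0.385.

μ_min ≈ 0.385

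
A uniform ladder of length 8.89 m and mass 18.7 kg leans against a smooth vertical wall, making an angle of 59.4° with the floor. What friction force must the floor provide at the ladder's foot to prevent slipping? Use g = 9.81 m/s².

f ≈ 54.2 N

About the foot of the ladder:
Ladder weight 18.7×9.81 = 183.4 N acts at 4.445 m along the ladder; its horizontal arm is 4.445·cos59.4° = 2.263 m → τ = 415 N·m clockwise.
Wall normal N acts horizontally at the top; its moment arm is the height L sinθ = 8.89·sin59.4° = 7.652 m, counterclockwise.
Balancing moments: N × 7.652 = 415, giving N = 54.2 N.
ΣFx = 0: friction at the foot balances the wall's push, so f = N_wall = 54.2 N.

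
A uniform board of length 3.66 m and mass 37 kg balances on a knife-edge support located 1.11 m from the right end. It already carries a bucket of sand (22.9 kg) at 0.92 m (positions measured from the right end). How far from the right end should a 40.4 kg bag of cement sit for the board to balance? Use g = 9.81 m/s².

Take moments about the knife-edge support (at 1.11 m from the right end).
Beam weight: 37 × 9.81 = 363 N down at 1.83 m → arm 0.72 m, τ = 363 × 0.72 = 261.4 N·m counterclockwise.
Bucket of sand: 22.9 × 9.81 = 224.6 N down at 0.92 m → arm 0.19 m, τ = 224.6 × 0.19 = 42.67 N·m clockwise.
Net moment of existing loads = 218.7 N·m counterclockwise.
The bag of cement weighs 40.4 × 9.81 = 396.3 N and must supply an equal clockwise moment, so its lever arm about the knife-edge support is 218.7 / 396.3 = 0.552 m.
That puts it at 1.11 − 0.552 = 0.558 m from the right end.

x ≈ 0.558 m from the right end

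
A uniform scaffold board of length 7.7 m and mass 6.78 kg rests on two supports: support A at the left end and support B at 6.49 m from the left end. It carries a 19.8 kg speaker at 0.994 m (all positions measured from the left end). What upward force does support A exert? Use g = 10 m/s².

R_A ≈ 195 N

Take moments about support B.
Beam weight: 6.78 × 10 = 67.8 N down at 3.85 m → arm 2.64 m, τ = 67.8 × 2.64 = 179 N·m counterclockwise.
Speaker: 19.8 × 10 = 198 N down at 0.994 m → arm 5.496 m, τ = 198 × 5.496 = 1088 N·m counterclockwise.
Net load moment about support B = 1267 N·m counterclockwise.
Reaction R at support A is upward at 0 m, arm 6.49 m → moment R × 6.49 clockwise.
Balancing moments: R × 6.49 = 1267, giving R = 195 N.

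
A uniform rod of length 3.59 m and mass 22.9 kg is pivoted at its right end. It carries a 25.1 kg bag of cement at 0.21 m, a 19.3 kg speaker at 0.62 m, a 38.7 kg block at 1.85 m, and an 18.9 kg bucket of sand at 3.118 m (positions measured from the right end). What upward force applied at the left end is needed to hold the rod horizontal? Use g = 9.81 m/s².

F ≈ 516 N

Taking torques about the right end:
Beam weight: 22.9 × 9.81 = 224.6 N down at 1.795 m → arm 1.795 m, τ = 224.6 × 1.795 = 403.2 N·m counterclockwise.
Bag of cement: 25.1 × 9.81 = 246.2 N down at 0.21 m → arm 0.21 m, τ = 246.2 × 0.21 = 51.7 N·m counterclockwise.
Speaker: 19.3 × 9.81 = 189.3 N down at 0.62 m → arm 0.62 m, τ = 189.3 × 0.62 = 117.4 N·m counterclockwise.
Block: 38.7 × 9.81 = 379.6 N down at 1.85 m → arm 1.85 m, τ = 379.6 × 1.85 = 702.3 N·m counterclockwise.
Bucket of sand: 18.9 × 9.81 = 185.4 N down at 3.118 m → arm 3.118 m, τ = 185.4 × 3.118 = 578.1 N·m counterclockwise.
Net moment of the loads = 1853 N·m counterclockwise.
The upward force F acts at the left end, arm 3.59 m, giving F × 3.59 clockwise.
Στ = 0 ⇒ F × 3.59 = 1853 ⇒ F = 1853 / 3.59 = 516 N.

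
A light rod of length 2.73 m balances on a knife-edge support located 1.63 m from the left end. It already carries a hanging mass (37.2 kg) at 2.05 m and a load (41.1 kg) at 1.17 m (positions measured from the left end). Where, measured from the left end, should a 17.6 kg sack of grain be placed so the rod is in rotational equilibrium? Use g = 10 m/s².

About the knife-edge support (at 1.63 m from the left end):
Hanging mass: 37.2 × 10 = 372 N down at 2.05 m → arm 0.42 m, τ = 372 × 0.42 = 156.2 N·m clockwise.
Load: 41.1 × 10 = 411 N down at 1.17 m → arm 0.46 m, τ = 411 × 0.46 = 189.1 N·m counterclockwise.
Net moment of existing loads = 32.9 N·m counterclockwise.
The sack of grain weighs 17.6 × 10 = 176 N and must supply an equal clockwise moment, so its lever arm about the knife-edge support is 32.9 / 176 = 0.187 m.
That puts it at 1.63 + 0.187 = 1.82 m from the left end.

x ≈ 1.82 m from the left end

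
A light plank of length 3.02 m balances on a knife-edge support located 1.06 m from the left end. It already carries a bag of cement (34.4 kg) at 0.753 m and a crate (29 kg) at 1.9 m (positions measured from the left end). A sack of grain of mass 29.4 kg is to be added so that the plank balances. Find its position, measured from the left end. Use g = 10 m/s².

Choose the knife-edge support (at 1.06 m from the left end) as the axis so the support reaction has zero arm there.
Bag of cement: 34.4 × 10 = 344 N down at 0.753 m → arm 0.307 m, τ = 344 × 0.307 = 105.6 N·m counterclockwise.
Crate: 29 × 10 = 290 N down at 1.9 m → arm 0.84 m, τ = 290 × 0.84 = 243.6 N·m clockwise.
Net moment of existing loads = 138 N·m clockwise.
The sack of grain weighs 29.4 × 10 = 294 N and must supply an equal counterclockwise moment, so its lever arm about the knife-edge support is 138 / 294 = 0.469 m.
That puts it at 1.06 − 0.469 = 0.591 m from the left end.

x ≈ 0.591 m from the left end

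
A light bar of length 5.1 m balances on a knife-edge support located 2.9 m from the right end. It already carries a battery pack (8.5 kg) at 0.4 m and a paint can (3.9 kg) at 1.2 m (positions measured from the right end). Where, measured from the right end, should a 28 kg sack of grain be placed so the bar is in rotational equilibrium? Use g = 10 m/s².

x ≈ 3.9 m from the right end

Sum moments about the knife-edge support (at 2.9 m from the right end) (the support reaction has zero arm there).
Battery pack: 8.5 × 10 = 85 N down at 0.4 m → arm 2.5 m, τ = 85 × 2.5 = 212.5 N·m clockwise.
Paint can: 3.9 × 10 = 39 N down at 1.2 m → arm 1.7 m, τ = 39 × 1.7 = 66.3 N·m clockwise.
Net moment of existing loads = 278.8 N·m clockwise.
The sack of grain weighs 28 × 10 = 280 N and must supply an equal counterclockwise moment, so its lever arm about the knife-edge support is 278.8 / 280 = 0.996 m.
That puts it at 2.9 + 0.996 = 3.9 m from the right end.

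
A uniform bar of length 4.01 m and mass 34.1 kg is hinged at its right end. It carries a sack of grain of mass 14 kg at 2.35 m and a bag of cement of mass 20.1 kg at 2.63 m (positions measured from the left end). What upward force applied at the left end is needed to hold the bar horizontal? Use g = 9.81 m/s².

Sum moments about the right end (the unknown pivot reaction has zero arm there).
Beam weight: 34.1 × 9.81 = 334.5 N down at 2.005 m → arm 2.005 m, τ = 334.5 × 2.005 = 670.7 N·m counterclockwise.
Sack of grain: 14 × 9.81 = 137.3 N down at 2.35 m → arm 1.66 m, τ = 137.3 × 1.66 = 227.9 N·m counterclockwise.
Bag of cement: 20.1 × 9.81 = 197.2 N down at 2.63 m → arm 1.38 m, τ = 197.2 × 1.38 = 272.1 N·m counterclockwise.
Net moment of the loads = 1171 N·m counterclockwise.
The upward force F acts at the left end, arm 4.01 m, giving F × 4.01 clockwise.
Setting net torque to zero: F × 4.01 = 1171 → F = 1171 / 4.01 = 292 N.

F ≈ 292 N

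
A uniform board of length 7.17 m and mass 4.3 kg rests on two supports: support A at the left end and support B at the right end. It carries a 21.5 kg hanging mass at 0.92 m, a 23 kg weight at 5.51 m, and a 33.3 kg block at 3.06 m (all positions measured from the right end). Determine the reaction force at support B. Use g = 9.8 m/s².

R_B ≈ 444 N

Sum moments about support A (its reaction then has zero moment arm).
Beam weight: 4.3 × 9.8 = 42.14 N down at 3.585 m → arm 3.585 m, τ = 42.14 × 3.585 = 151.1 N·m clockwise.
Hanging mass: 21.5 × 9.8 = 210.7 N down at 0.92 m → arm 6.25 m, τ = 210.7 × 6.25 = 1317 N·m clockwise.
Weight: 23 × 9.8 = 225.4 N down at 5.51 m → arm 1.66 m, τ = 225.4 × 1.66 = 374.2 N·m clockwise.
Block: 33.3 × 9.8 = 326.3 N down at 3.06 m → arm 4.11 m, τ = 326.3 × 4.11 = 1341 N·m clockwise.
Net load moment about support A = 3183 N·m clockwise.
Reaction R at support B is upward at 0 m, arm 7.17 m → moment R × 7.17 counterclockwise.
Balancing moments: R × 7.17 = 3183, giving R = 444 N.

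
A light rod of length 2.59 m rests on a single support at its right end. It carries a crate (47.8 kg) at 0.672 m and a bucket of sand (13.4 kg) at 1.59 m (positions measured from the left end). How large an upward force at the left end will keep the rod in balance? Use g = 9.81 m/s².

F ≈ 398 N

Take moments about the right end.
Crate: 47.8 × 9.81 = 468.9 N down at 0.672 m → arm 1.918 m, τ = 468.9 × 1.918 = 899.4 N·m counterclockwise.
Bucket of sand: 13.4 × 9.81 = 131.5 N down at 1.59 m → arm 1 m, τ = 131.5 × 1 = 131.5 N·m counterclockwise.
Net moment of the loads = 1031 N·m counterclockwise.
The upward force F acts at the left end, arm 2.59 m, giving F × 2.59 clockwise.
Setting net torque to zero: F × 2.59 = 1031 → F = 1031 / 2.59 = 398 N.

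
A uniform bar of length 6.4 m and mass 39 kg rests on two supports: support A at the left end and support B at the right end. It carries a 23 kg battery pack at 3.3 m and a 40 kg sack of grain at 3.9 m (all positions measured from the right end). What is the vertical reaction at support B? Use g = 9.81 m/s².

R_B ≈ 454 N

Taking torques about support A:
Beam weight: 39 × 9.81 = 382.6 N down at 3.2 m → arm 3.2 m, τ = 382.6 × 3.2 = 1224 N·m clockwise.
Battery pack: 23 × 9.81 = 225.6 N down at 3.3 m → arm 3.1 m, τ = 225.6 × 3.1 = 699.4 N·m clockwise.
Sack of grain: 40 × 9.81 = 392.4 N down at 3.9 m → arm 2.5 m, τ = 392.4 × 2.5 = 981 N·m clockwise.
Net load moment about support A = 2904 N·m clockwise.
Reaction R at support B is upward at 0 m, arm 6.4 m → moment R × 6.4 counterclockwise.
Στ = 0 ⇒ R × 6.4 = 2904 ⇒ R = 454 N.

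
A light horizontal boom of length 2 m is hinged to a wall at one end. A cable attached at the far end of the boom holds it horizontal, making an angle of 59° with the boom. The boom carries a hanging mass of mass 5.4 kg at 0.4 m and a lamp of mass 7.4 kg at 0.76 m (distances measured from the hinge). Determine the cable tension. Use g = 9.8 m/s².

Choose the hinge as the axis so the unknown hinge reaction has zero arm there.
Hanging mass: 5.4 × 9.8 = 52.92 N down at 0.4 m → arm 0.4 m, τ = 52.92 × 0.4 = 21.17 N·m clockwise.
Lamp: 7.4 × 9.8 = 72.52 N down at 0.76 m → arm 0.76 m, τ = 72.52 × 0.76 = 55.12 N·m clockwise.
Total clockwise load moment = 76.29 N·m.
The cable tension T acts at 2 m; only its component perpendicular to the boom, T sinθ, produces torque. sin 59° = 0.8572.
Balancing moments: T × 2 × 0.8572 = 76.29, giving T = 76.29 / 1.714 = 44.5 N.

T ≈ 44.5 N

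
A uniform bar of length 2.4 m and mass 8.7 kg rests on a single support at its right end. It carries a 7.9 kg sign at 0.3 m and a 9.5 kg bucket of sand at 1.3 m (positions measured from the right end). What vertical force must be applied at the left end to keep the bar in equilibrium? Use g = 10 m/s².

F ≈ 105 N

Sum moments about the right end (the unknown pivot reaction has zero arm there).
Beam weight: 8.7 × 10 = 87 N down at 1.2 m → arm 1.2 m, τ = 87 × 1.2 = 104.4 N·m counterclockwise.
Sign: 7.9 × 10 = 79 N down at 0.3 m → arm 0.3 m, τ = 79 × 0.3 = 23.7 N·m counterclockwise.
Bucket of sand: 9.5 × 10 = 95 N down at 1.3 m → arm 1.3 m, τ = 95 × 1.3 = 123.5 N·m counterclockwise.
Net moment of the loads = 251.6 N·m counterclockwise.
The upward force F acts at the left end, arm 2.4 m, giving F × 2.4 clockwise.
Στ = 0 ⇒ F × 2.4 = 251.6 ⇒ F = 251.6 / 2.4 = 105 N.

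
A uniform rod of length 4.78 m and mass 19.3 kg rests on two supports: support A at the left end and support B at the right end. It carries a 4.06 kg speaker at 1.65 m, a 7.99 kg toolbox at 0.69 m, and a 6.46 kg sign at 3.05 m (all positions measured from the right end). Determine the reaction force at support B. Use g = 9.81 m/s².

Taking torques about support A:
Beam weight: 19.3 × 9.81 = 189.3 N down at 2.39 m → arm 2.39 m, τ = 189.3 × 2.39 = 452.4 N·m clockwise.
Speaker: 4.06 × 9.81 = 39.83 N down at 1.65 m → arm 3.13 m, τ = 39.83 × 3.13 = 124.7 N·m clockwise.
Toolbox: 7.99 × 9.81 = 78.38 N down at 0.69 m → arm 4.09 m, τ = 78.38 × 4.09 = 320.6 N·m clockwise.
Sign: 6.46 × 9.81 = 63.37 N down at 3.05 m → arm 1.73 m, τ = 63.37 × 1.73 = 109.6 N·m clockwise.
Net load moment about support A = 1007 N·m clockwise.
Reaction R at support B is upward at 0 m, arm 4.78 m → moment R × 4.78 counterclockwise.
Balancing moments: R × 4.78 = 1007, giving R = 211 N.

R_B ≈ 211 N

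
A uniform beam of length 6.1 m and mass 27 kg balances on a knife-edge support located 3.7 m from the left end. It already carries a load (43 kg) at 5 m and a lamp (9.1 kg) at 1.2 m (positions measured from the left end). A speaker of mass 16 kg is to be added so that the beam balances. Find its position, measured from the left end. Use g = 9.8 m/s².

x ≈ 2.73 m from the left end

Take moments about the knife-edge support (at 3.7 m from the left end).
Beam weight: 27 × 9.8 = 264.6 N down at 3.05 m → arm 0.65 m, τ = 264.6 × 0.65 = 172 N·m counterclockwise.
Load: 43 × 9.8 = 421.4 N down at 5 m → arm 1.3 m, τ = 421.4 × 1.3 = 547.8 N·m clockwise.
Lamp: 9.1 × 9.8 = 89.18 N down at 1.2 m → arm 2.5 m, τ = 89.18 × 2.5 = 223 N·m counterclockwise.
Net moment of existing loads = 152.8 N·m clockwise.
The speaker weighs 16 × 9.8 = 156.8 N and must supply an equal counterclockwise moment, so its lever arm about the knife-edge support is 152.8 / 156.8 = 0.974 m.
That puts it at 3.7 − 0.974 = 2.73 m from the left end.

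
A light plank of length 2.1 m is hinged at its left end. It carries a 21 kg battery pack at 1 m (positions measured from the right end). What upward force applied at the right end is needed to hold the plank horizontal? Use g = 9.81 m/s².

Choose the left end as the axis so the unknown pivot reaction has zero arm there.
Battery pack: 21 × 9.81 = 206 N down at 1 m → arm 1.1 m, τ = 206 × 1.1 = 226.6 N·m clockwise.
Net moment of the loads = 226.6 N·m clockwise.
The upward force F acts at the right end, arm 2.1 m, giving F × 2.1 counterclockwise.
Στ = 0 ⇒ F × 2.1 = 226.6 ⇒ F = 226.6 / 2.1 = 108 N.

F ≈ 108 N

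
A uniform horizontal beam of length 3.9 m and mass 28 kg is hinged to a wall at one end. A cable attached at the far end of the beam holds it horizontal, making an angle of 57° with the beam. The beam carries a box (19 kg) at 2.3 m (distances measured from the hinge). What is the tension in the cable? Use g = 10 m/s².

Take moments about the hinge.
Beam weight: 28 × 10 = 280 N down at 1.95 m → arm 1.95 m, τ = 280 × 1.95 = 546 N·m clockwise.
Box: 19 × 10 = 190 N down at 2.3 m → arm 2.3 m, τ = 190 × 2.3 = 437 N·m clockwise.
Total clockwise load moment = 983 N·m.
The cable tension T acts at 3.9 m; only its component perpendicular to the beam, T sinθ, produces torque. sin 57° = 0.8387.
For rotational equilibrium, T × 3.9 × 0.8387 = 983, so T = 983 / 3.271 = 301 N.

T ≈ 301 N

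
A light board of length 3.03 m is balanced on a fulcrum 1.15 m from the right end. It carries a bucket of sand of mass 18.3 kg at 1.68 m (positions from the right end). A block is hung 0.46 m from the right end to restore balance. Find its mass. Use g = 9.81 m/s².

m ≈ 14.1 kg

Sum moments about the fulcrum (at 1.15 m from the right end) (the support reaction has zero arm there).
Bucket of sand: 18.3 × 9.81 = 179.5 N down at 1.68 m → arm 0.53 m, τ = 179.5 × 0.53 = 95.14 N·m counterclockwise.
Net moment of known loads = 95.14 N·m counterclockwise.
An unknown mass m at 0.46 m has arm 0.69 m; its moment is m·g·0.69 clockwise.
For rotational equilibrium, m × 9.81 × 0.69 = 95.14, so m = 95.14 / (9.81 × 0.69) = 14.1 kg.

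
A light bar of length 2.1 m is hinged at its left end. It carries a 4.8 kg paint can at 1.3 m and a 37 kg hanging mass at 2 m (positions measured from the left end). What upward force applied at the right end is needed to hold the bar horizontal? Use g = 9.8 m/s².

F ≈ 374 N

Choose the left end as the axis so the unknown pivot reaction has zero arm there.
Paint can: 4.8 × 9.8 = 47.04 N down at 1.3 m → arm 1.3 m, τ = 47.04 × 1.3 = 61.15 N·m clockwise.
Hanging mass: 37 × 9.8 = 362.6 N down at 2 m → arm 2 m, τ = 362.6 × 2 = 725.2 N·m clockwise.
Net moment of the loads = 786.4 N·m clockwise.
The upward force F acts at the right end, arm 2.1 m, giving F × 2.1 counterclockwise.
For rotational equilibrium, F × 2.1 = 786.4, so F = 786.4 / 2.1 = 374 N.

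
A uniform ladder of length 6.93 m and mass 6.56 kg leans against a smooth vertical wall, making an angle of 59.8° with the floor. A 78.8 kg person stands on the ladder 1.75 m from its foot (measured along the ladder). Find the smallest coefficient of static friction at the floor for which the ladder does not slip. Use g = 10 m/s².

About the foot of the ladder:
Ladder weight 6.56×10 = 65.6 N acts at 3.465 m along the ladder; its horizontal arm is 3.465·cos59.8° = 1.743 m → τ = 114.3 N·m clockwise.
Person: 78.8×10 = 788 N at 1.75 m → arm 0.8803 m → τ = 693.7 N·m clockwise.
Wall normal N acts horizontally at the top; its moment arm is the height L sinθ = 6.93·sin59.8° = 5.989 m, counterclockwise.
For rotational equilibrium, N × 5.989 = 808, so N = 134.9 N.
ΣFx = 0 ⇒ f = N_wall = 134.9 N. ΣFy = 0 ⇒ N_floor = 853.6 N.
μ_min = f / N_floor = 134.9 / 853.6 = 0.158.

μ_min ≈ 0.158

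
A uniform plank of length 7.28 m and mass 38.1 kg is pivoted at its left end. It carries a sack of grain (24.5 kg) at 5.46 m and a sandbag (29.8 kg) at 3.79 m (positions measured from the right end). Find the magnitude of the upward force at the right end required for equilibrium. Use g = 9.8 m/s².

Sum moments about the left end (the unknown pivot reaction has zero arm there).
Beam weight: 38.1 × 9.8 = 373.4 N down at 3.64 m → arm 3.64 m, τ = 373.4 × 3.64 = 1359 N·m clockwise.
Sack of grain: 24.5 × 9.8 = 240.1 N down at 5.46 m → arm 1.82 m, τ = 240.1 × 1.82 = 437 N·m clockwise.
Sandbag: 29.8 × 9.8 = 292 N down at 3.79 m → arm 3.49 m, τ = 292 × 3.49 = 1019 N·m clockwise.
Net moment of the loads = 2815 N·m clockwise.
The upward force F acts at the right end, arm 7.28 m, giving F × 7.28 counterclockwise.
Στ = 0 ⇒ F × 7.28 = 2815 ⇒ F = 2815 / 7.28 = 387 N.

F ≈ 387 N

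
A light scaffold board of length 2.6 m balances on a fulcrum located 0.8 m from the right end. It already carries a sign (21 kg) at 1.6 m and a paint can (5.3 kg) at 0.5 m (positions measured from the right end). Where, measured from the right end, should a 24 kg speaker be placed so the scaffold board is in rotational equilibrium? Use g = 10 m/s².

x ≈ 0.166 m from the right end

Take moments about the fulcrum (at 0.8 m from the right end).
Sign: 21 × 10 = 210 N down at 1.6 m → arm 0.8 m, τ = 210 × 0.8 = 168 N·m counterclockwise.
Paint can: 5.3 × 10 = 53 N down at 0.5 m → arm 0.3 m, τ = 53 × 0.3 = 15.9 N·m clockwise.
Net moment of existing loads = 152.1 N·m counterclockwise.
The speaker weighs 24 × 10 = 240 N and must supply an equal clockwise moment, so its lever arm about the fulcrum is 152.1 / 240 = 0.634 m.
That puts it at 0.8 − 0.634 = 0.166 m from the right end.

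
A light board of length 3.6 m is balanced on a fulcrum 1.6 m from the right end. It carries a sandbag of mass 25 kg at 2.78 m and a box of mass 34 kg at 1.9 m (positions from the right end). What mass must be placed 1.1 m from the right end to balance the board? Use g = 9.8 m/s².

Choose the fulcrum (at 1.6 m from the right end) as the axis so the support reaction has zero arm there.
Sandbag: 25 × 9.8 = 245 N down at 2.78 m → arm 1.18 m, τ = 245 × 1.18 = 289.1 N·m counterclockwise.
Box: 34 × 9.8 = 333.2 N down at 1.9 m → arm 0.3 m, τ = 333.2 × 0.3 = 99.96 N·m counterclockwise.
Net moment of known loads = 389.1 N·m counterclockwise.
An unknown mass m at 1.1 m has arm 0.5 m; its moment is m·g·0.5 clockwise.
Setting net torque to zero: m × 9.8 × 0.5 = 389.1 → m = 389.1 / (9.8 × 0.5) = 79.4 kg.

m ≈ 79.4 kg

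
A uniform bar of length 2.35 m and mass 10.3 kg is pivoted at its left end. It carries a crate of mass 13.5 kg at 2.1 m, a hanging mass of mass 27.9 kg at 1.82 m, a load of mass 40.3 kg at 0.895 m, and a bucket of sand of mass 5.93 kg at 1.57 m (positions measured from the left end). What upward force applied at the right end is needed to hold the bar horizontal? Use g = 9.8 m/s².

Sum moments about the left end (the unknown pivot reaction has zero arm there).
Beam weight: 10.3 × 9.8 = 100.9 N down at 1.175 m → arm 1.175 m, τ = 100.9 × 1.175 = 118.6 N·m clockwise.
Crate: 13.5 × 9.8 = 132.3 N down at 2.1 m → arm 2.1 m, τ = 132.3 × 2.1 = 277.8 N·m clockwise.
Hanging mass: 27.9 × 9.8 = 273.4 N down at 1.82 m → arm 1.82 m, τ = 273.4 × 1.82 = 497.6 N·m clockwise.
Load: 40.3 × 9.8 = 394.9 N down at 0.895 m → arm 0.895 m, τ = 394.9 × 0.895 = 353.4 N·m clockwise.
Bucket of sand: 5.93 × 9.8 = 58.11 N down at 1.57 m → arm 1.57 m, τ = 58.11 × 1.57 = 91.23 N·m clockwise.
Net moment of the loads = 1339 N·m clockwise.
The upward force F acts at the right end, arm 2.35 m, giving F × 2.35 counterclockwise.
Balancing moments: F × 2.35 = 1339, giving F = 1339 / 2.35 = 570 N.

F ≈ 570 N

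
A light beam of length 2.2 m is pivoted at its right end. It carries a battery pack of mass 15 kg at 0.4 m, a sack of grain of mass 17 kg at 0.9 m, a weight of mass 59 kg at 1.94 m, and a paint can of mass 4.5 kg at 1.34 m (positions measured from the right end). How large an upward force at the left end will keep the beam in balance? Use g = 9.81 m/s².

F ≈ 632 N

About the right end:
Battery pack: 15 × 9.81 = 147.2 N down at 0.4 m → arm 0.4 m, τ = 147.2 × 0.4 = 58.88 N·m counterclockwise.
Sack of grain: 17 × 9.81 = 166.8 N down at 0.9 m → arm 0.9 m, τ = 166.8 × 0.9 = 150.1 N·m counterclockwise.
Weight: 59 × 9.81 = 578.8 N down at 1.94 m → arm 1.94 m, τ = 578.8 × 1.94 = 1123 N·m counterclockwise.
Paint can: 4.5 × 9.81 = 44.15 N down at 1.34 m → arm 1.34 m, τ = 44.15 × 1.34 = 59.16 N·m counterclockwise.
Net moment of the loads = 1391 N·m counterclockwise.
The upward force F acts at the left end, arm 2.2 m, giving F × 2.2 clockwise.
Balancing moments: F × 2.2 = 1391, giving F = 1391 / 2.2 = 632 N.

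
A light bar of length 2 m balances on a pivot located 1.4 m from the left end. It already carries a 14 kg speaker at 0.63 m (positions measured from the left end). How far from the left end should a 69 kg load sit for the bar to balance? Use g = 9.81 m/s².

x ≈ 1.56 m from the left end

About the pivot (at 1.4 m from the left end):
Speaker: 14 × 9.81 = 137.3 N down at 0.63 m → arm 0.77 m, τ = 137.3 × 0.77 = 105.7 N·m counterclockwise.
Net moment of existing loads = 105.7 N·m counterclockwise.
The load weighs 69 × 9.81 = 676.9 N and must supply an equal clockwise moment, so its lever arm about the pivot is 105.7 / 676.9 = 0.156 m.
That puts it at 1.4 + 0.156 = 1.56 m from the left end.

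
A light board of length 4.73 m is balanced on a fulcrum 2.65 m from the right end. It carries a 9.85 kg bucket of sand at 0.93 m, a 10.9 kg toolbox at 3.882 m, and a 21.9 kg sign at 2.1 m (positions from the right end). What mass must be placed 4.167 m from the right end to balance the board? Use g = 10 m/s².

m ≈ 10.3 kg

Take moments about the fulcrum (at 2.65 m from the right end).
Bucket of sand: 9.85 × 10 = 98.5 N down at 0.93 m → arm 1.72 m, τ = 98.5 × 1.72 = 169.4 N·m clockwise.
Toolbox: 10.9 × 10 = 109 N down at 3.882 m → arm 1.232 m, τ = 109 × 1.232 = 134.3 N·m counterclockwise.
Sign: 21.9 × 10 = 219 N down at 2.1 m → arm 0.55 m, τ = 219 × 0.55 = 120.5 N·m clockwise.
Net moment of known loads = 155.6 N·m clockwise.
An unknown mass m at 4.167 m has arm 1.517 m; its moment is m·g·1.517 counterclockwise.
Στ = 0 ⇒ m × 10 × 1.517 = 155.6 ⇒ m = 155.6 / (10 × 1.517) = 10.3 kg.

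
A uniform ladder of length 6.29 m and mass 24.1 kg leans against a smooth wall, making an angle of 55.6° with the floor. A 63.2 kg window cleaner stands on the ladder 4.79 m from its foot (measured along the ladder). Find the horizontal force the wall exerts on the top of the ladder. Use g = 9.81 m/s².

N_wall ≈ 404 N

Sum moments about the foot of the ladder (the floor normal and friction both act there and drop out).
Ladder weight 24.1×9.81 = 236.4 N acts at 3.145 m along the ladder; its horizontal arm is 3.145·cos55.6° = 1.777 m → τ = 420.1 N·m clockwise.
Window cleaner: 63.2×9.81 = 620 N at 4.79 m → arm 2.706 m → τ = 1678 N·m clockwise.
Wall normal N acts horizontally at the top; its moment arm is the height L sinθ = 6.29·sin55.6° = 5.19 m, counterclockwise.
Balancing moments: N × 5.19 = 2098, giving N = 404 N.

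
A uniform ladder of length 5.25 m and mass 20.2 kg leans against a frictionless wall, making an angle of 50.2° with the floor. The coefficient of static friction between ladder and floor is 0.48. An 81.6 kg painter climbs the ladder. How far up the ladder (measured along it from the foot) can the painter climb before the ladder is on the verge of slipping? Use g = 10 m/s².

d ≈ 3.12 m

Sum moments about the foot of the ladder (the floor normal and friction both act there and drop out).
Ladder weight 20.2×10 = 202 N acts at 2.625 m along the ladder; its horizontal arm is 2.625·cos50.2° = 1.68 m → τ = 339.4 N·m clockwise.
Painter weight 81.6×10 = 816 N at distance d → arm d·cos50.2° → τ = 816·d·0.6401 clockwise.
Wall normal N at the top has arm L sinθ = 4.033 m counterclockwise, so Στ = 0 gives N·4.033 = 339.4 + 522.3·d.
ΣFy = 0 ⇒ N_floor = 1018 N, so the maximum friction is μ_s·N_floor = 0.48×1018 = 488.6 N. ΣFx = 0 ⇒ N_wall = f, so at the slipping point N = 488.6 N.
Substituting: 488.6×4.033 = 339.4 + 522.3·d ⇒ d = (1971 − 339.4) / 522.3 = 3.12 m.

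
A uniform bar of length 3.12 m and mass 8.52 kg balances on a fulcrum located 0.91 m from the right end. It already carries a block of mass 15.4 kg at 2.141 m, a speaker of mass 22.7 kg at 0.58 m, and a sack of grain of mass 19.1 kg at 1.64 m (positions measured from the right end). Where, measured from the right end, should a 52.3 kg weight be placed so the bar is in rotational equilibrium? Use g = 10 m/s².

x ≈ 0.318 m from the right end

Choose the fulcrum (at 0.91 m from the right end) as the axis so the support reaction has zero arm there.
Beam weight: 8.52 × 10 = 85.2 N down at 1.56 m → arm 0.65 m, τ = 85.2 × 0.65 = 55.38 N·m counterclockwise.
Block: 15.4 × 10 = 154 N down at 2.141 m → arm 1.231 m, τ = 154 × 1.231 = 189.6 N·m counterclockwise.
Speaker: 22.7 × 10 = 227 N down at 0.58 m → arm 0.33 m, τ = 227 × 0.33 = 74.91 N·m clockwise.
Sack of grain: 19.1 × 10 = 191 N down at 1.64 m → arm 0.73 m, τ = 191 × 0.73 = 139.4 N·m counterclockwise.
Net moment of existing loads = 309.5 N·m counterclockwise.
The weight weighs 52.3 × 10 = 523 N and must supply an equal clockwise moment, so its lever arm about the fulcrum is 309.5 / 523 = 0.592 m.
That puts it at 0.91 − 0.592 = 0.318 m from the right end.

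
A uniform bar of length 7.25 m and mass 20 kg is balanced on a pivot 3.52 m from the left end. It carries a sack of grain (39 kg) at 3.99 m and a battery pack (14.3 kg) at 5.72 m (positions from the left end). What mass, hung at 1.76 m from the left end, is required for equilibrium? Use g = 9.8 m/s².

m ≈ 29.5 kg

Sum moments about the pivot (at 3.52 m from the left end) (the support reaction has zero arm there).
Beam weight: 20 × 9.8 = 196 N down at 3.625 m → arm 0.105 m, τ = 196 × 0.105 = 20.58 N·m clockwise.
Sack of grain: 39 × 9.8 = 382.2 N down at 3.99 m → arm 0.47 m, τ = 382.2 × 0.47 = 179.6 N·m clockwise.
Battery pack: 14.3 × 9.8 = 140.1 N down at 5.72 m → arm 2.2 m, τ = 140.1 × 2.2 = 308.2 N·m clockwise.
Net moment of known loads = 508.4 N·m clockwise.
An unknown mass m at 1.76 m has arm 1.76 m; its moment is m·g·1.76 counterclockwise.
Setting net torque to zero: m × 9.8 × 1.76 = 508.4 → m = 508.4 / (9.8 × 1.76) = 29.5 kg.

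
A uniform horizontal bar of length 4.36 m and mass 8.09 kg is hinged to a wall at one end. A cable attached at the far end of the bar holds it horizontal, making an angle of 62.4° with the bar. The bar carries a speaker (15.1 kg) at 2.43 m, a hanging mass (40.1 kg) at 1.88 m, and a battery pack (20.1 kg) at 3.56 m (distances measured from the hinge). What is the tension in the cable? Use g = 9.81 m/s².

T ≈ 511 N

About the hinge:
Beam weight: 8.09 × 9.81 = 79.36 N down at 2.18 m → arm 2.18 m, τ = 79.36 × 2.18 = 173 N·m clockwise.
Speaker: 15.1 × 9.81 = 148.1 N down at 2.43 m → arm 2.43 m, τ = 148.1 × 2.43 = 359.9 N·m clockwise.
Hanging mass: 40.1 × 9.81 = 393.4 N down at 1.88 m → arm 1.88 m, τ = 393.4 × 1.88 = 739.6 N·m clockwise.
Battery pack: 20.1 × 9.81 = 197.2 N down at 3.56 m → arm 3.56 m, τ = 197.2 × 3.56 = 702 N·m clockwise.
Total clockwise load moment = 1974 N·m.
The cable tension T acts at 4.36 m; only its component perpendicular to the bar, T sinθ, produces torque. sin 62.4° = 0.8862.
Setting net torque to zero: T × 4.36 × 0.8862 = 1974 → T = 1974 / 3.864 = 511 N.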